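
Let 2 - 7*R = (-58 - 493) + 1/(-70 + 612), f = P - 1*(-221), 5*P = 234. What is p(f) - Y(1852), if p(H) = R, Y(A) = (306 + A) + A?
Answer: -14914215/3794 ≈ -3931.0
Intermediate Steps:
P = 234/5 (P = (⅕)*234 = 234/5 ≈ 46.800)
Y(A) = 306 + 2*A
f = 1339/5 (f = 234/5 - 1*(-221) = 234/5 + 221 = 1339/5 ≈ 267.80)
R = 299725/3794 (R = 2/7 - ((-58 - 493) + 1/(-70 + 612))/7 = 2/7 - (-551 + 1/542)/7 = 2/7 - ⅐*(-298641/542) = 2/7 + 42663/542 = 299725/3794 ≈ 79.000)
p(H) = 299725/3794
p(f) - Y(1852) = 299725/3794 - (306 + 2*1852) = 299725/3794 - (306 + 3704) = 299725/3794 - 1*4010 = 299725/3794 - 4010 = -14914215/3794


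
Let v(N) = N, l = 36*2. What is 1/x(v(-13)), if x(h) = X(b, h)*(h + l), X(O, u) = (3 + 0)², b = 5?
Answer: 1/531 ≈ 0.0018832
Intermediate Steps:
l = 72
X(O, u) = 9 (X(O, u) = 3² = 9)
x(h) = 648 + 9*h (x(h) = 9*(h + 72) = 9*(72 + h) = 648 + 9*h)
1/x(v(-13)) = 1/(648 + 9*(-13)) = 1/(648 - 117) = 1/531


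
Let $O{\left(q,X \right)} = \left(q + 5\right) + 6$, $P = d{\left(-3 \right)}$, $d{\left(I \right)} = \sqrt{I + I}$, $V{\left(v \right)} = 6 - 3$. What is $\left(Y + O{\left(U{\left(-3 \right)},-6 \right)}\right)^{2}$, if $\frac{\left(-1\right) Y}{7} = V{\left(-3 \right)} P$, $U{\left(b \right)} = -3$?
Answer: $\left(8 - 21 i \sqrt{6}\right)^{2} \approx -2582.0 - 823.03 i$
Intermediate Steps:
$V{\left(v \right)} = 3$
$d{\left(I \right)} = \sqrt{2} \sqrt{I}$ ($d{\left(I \right)} = \sqrt{2 I} = \sqrt{2} \sqrt{I}$)
$P = i \sqrt{6}$ ($P = \sqrt{2} \sqrt{-3} = \sqrt{2} i \sqrt{3} = i \sqrt{6} \approx 2.4495 i$)
$O{\left(q,X \right)} = 11 + q$ ($O{\left(q,X \right)} = \left(5 + q\right) + 6 = 11 + q$)
$Y = - 21 i \sqrt{6}$ ($Y = - 7 \cdot 3 i \sqrt{6} = - 21 i \sqrt{6} \approx - 51.439 i$)
$\left(Y + O{\left(U{\left(-3 \right)},-6 \right)}\right)^{2} = \left(- 21 i \sqrt{6} + \left(11 - 3\right)\right)^{2} = \left(- 21 i \sqrt{6} + 8\right)^{2} = \left(8 - 21 i \sqrt{6}\right)^{2}$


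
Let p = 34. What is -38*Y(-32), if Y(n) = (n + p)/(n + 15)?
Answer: 76/17 ≈ 4.4706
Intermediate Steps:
Y(n) = (34 + n)/(15 + n) (Y(n) = (n + 34)/(n + 15) = (34 + n)/(15 + n))
-38*Y(-32) = -38*(34 - 32)/(15 - 32) = -38*2/(-17) = -(-38)*2/17 = -38*(-2/17) = 76/17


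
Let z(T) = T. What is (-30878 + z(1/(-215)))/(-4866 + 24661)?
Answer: -6638771/4255925 ≈ -1.5599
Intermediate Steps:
(-30878 + z(1/(-215)))/(-4866 + 24661) = (-30878 + 1/(-215))/(-4866 + 24661) = (-30878 - 1/215)/19795 = -6638771/215*1/19795 = -6638771/4255925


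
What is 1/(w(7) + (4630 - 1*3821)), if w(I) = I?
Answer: 1/816 ≈ 0.0012255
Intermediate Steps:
1/(w(7) + (4630 - 1*3821)) = 1/(7 + (4630 - 1*3821)) = 1/(7 + (4630 - 3821)) = 1/(7 + 809) = 1/816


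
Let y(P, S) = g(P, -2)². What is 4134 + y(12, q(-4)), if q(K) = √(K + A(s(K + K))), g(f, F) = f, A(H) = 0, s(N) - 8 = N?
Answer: 4278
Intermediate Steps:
s(N) = 8 + N
q(K) = √K (q(K) = √(K + 0) = √K)
y(P, S) = P²
4134 + y(12, q(-4)) = 4134 + 12² = 4134 + 144 = 4278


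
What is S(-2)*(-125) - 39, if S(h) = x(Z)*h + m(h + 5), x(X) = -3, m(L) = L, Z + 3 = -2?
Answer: -1164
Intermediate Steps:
Z = -5 (Z = -3 - 2 = -5)
S(h) = 5 - 2*h (S(h) = -3*h + (h + 5) = -3*h + (5 + h) = 5 - 2*h)
S(-2)*(-125) - 39 = (5 - 2*(-2))*(-125) - 39 = (5 + 4)*(-125) - 39 = 9*(-125) - 39 = -1125 - 39 = -1164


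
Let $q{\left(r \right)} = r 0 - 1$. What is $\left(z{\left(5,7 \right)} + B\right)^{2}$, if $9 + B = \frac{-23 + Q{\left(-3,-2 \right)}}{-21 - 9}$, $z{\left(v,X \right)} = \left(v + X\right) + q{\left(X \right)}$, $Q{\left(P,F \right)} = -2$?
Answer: $\frac{289}{36} \approx 8.0278$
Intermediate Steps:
$q{\left(r \right)} = -1$ ($q{\left(r \right)} = 0 - 1 = -1$)
$z{\left(v,X \right)} = -1 + X + v$ ($z{\left(v,X \right)} = \left(v + X\right) - 1 = \left(X + v\right) - 1 = -1 + X + v$)
$B = - \frac{49}{6}$ ($B = -9 + \frac{-23 - 2}{-21 - 9} = -9 - \frac{25}{-30} = -9 - - \frac{5}{6} = -9 + \frac{5}{6} = - \frac{49}{6} \approx -8.1667$)
$\left(z{\left(5,7 \right)} + B\right)^{2} = \left(\left(-1 + 7 + 5\right) - \frac{49}{6}\right)^{2} = \left(11 - \frac{49}{6}\right)^{2} = \left(\frac{17}{6}\right)^{2} = \frac{289}{36}$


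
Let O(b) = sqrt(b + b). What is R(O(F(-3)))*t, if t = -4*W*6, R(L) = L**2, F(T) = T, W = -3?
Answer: -432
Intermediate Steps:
O(b) = sqrt(2)*sqrt(b) (O(b) = sqrt(2*b) = sqrt(2)*sqrt(b))
t = 72 (t = -4*(-3)*6 = 12*6 = 72)
R(O(F(-3)))*t = (sqrt(2)*sqrt(-3))**2*72 = (sqrt(2)*(I*sqrt(3)))**2*72 = (I*sqrt(6))**2*72 = -6*72 = -432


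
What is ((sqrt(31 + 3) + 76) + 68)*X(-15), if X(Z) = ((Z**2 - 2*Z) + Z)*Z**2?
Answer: 7776000 + 54000*sqrt(34) ≈ 8.0909e+6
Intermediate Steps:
X(Z) = Z**2*(Z**2 - Z) (X(Z) = (Z**2 - Z)*Z**2 = Z**2*(Z**2 - Z))
((sqrt(31 + 3) + 76) + 68)*X(-15) = ((sqrt(31 + 3) + 76) + 68)*((-15)**3*(-1 - 15)) = ((sqrt(34) + 76) + 68)*(-3375*(-16)) = ((76 + sqrt(34)) + 68)*54000 = (144 + sqrt(34))*54000 = 7776000 + 54000*sqrt(34)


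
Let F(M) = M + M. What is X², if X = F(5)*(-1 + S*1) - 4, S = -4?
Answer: 2916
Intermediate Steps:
F(M) = 2*M
X = -54 (X = (2*5)*(-1 - 4*1) - 4 = 10*(-1 - 4) - 4 = 10*(-5) - 4 = -50 - 4 = -54)
X² = (-54)² = 2916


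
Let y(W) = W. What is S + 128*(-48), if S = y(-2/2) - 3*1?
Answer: -6148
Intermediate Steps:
S = -4 (S = -2/2 - 3*1 = -2*½ - 3 = -1 - 3 = -4)
S + 128*(-48) = -4 + 128*(-48) = -4 - 6144 = -6148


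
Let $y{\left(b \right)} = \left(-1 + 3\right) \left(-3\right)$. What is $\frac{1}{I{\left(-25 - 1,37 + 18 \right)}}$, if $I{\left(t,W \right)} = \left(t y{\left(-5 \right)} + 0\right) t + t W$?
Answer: $- \frac{1}{5486} \approx -0.00018228$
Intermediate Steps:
$y{\left(b \right)} = -6$ ($y{\left(b \right)} = 2 \left(-3\right) = -6$)
$I{\left(t,W \right)} = - 6 t^{2} + W t$ ($I{\left(t,W \right)} = \left(t \left(-6\right) + 0\right) t + t W = \left(- 6 t + 0\right) t + W t = - 6 t t + W t = - 6 t^{2} + W t$)
$\frac{1}{I{\left(-25 - 1,37 + 18 \right)}} = \frac{1}{\left(-25 - 1\right) \left(\left(37 + 18\right) - 6 \left(-25 - 1\right)\right)} = \frac{1}{\left(-25 - 1\right) \left(55 - 6 \left(-25 - 1\right)\right)} = \frac{1}{\left(-26\right) \left(55 - -156\right)} = \frac{1}{\left(-26\right) \left(55 + 156\right)} = \frac{1}{\left(-26\right) 211} = \frac{1}{-5486} = - \frac{1}{5486}$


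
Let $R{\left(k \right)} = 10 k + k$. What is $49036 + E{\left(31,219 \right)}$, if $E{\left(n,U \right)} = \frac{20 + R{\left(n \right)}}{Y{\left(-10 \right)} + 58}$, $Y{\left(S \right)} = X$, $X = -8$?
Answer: $\frac{2452161}{50} \approx 49043.0$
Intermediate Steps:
$R{\left(k \right)} = 11 k$
$Y{\left(S \right)} = -8$
$E{\left(n,U \right)} = \frac{2}{5} + \frac{11 n}{50}$ ($E{\left(n,U \right)} = \frac{20 + 11 n}{-8 + 58} = \frac{20 + 11 n}{50} = \left(20 + 11 n\right) \frac{1}{50} = \frac{2}{5} + \frac{11 n}{50}$)
$49036 + E{\left(31,219 \right)} = 49036 + \left(\frac{2}{5} + \frac{11}{50} \cdot 31\right) = 49036 + \left(\frac{2}{5} + \frac{341}{50}\right) = 49036 + \frac{361}{50} = \frac{2452161}{50}$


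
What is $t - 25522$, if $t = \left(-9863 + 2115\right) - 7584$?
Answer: $-40854$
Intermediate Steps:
$t = -15332$ ($t = -7748 - 7584 = -15332$)
$t - 25522 = -15332 - 25522 = -40854$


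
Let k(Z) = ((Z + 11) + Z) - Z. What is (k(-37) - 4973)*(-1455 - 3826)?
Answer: 26399719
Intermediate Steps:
k(Z) = 11 + Z (k(Z) = ((11 + Z) + Z) - Z = (11 + 2*Z) - Z = 11 + Z)
(k(-37) - 4973)*(-1455 - 3826) = ((11 - 37) - 4973)*(-1455 - 3826) = (-26 - 4973)*(-5281) = -4999*(-5281) = 26399719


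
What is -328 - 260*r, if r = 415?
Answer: -108228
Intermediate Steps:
-328 - 260*r = -328 - 260*415 = -328 - 107900 = -108228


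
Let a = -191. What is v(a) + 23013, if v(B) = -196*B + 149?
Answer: 60598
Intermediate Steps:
v(B) = 149 - 196*B
v(a) + 23013 = (149 - 196*(-191)) + 23013 = (149 + 37436) + 23013 = 37585 + 23013 = 60598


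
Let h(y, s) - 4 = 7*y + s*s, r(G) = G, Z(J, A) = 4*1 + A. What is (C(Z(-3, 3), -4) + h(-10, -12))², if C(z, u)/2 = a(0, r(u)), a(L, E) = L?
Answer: 6084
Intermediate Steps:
Z(J, A) = 4 + A
C(z, u) = 0 (C(z, u) = 2*0 = 0)
h(y, s) = 4 + s² + 7*y (h(y, s) = 4 + (7*y + s*s) = 4 + (7*y + s²) = 4 + (s² + 7*y) = 4 + s² + 7*y)
(C(Z(-3, 3), -4) + h(-10, -12))² = (0 + (4 + (-12)² + 7*(-10)))² = (0 + (4 + 144 - 70))² = (0 + 78)² = 78² = 6084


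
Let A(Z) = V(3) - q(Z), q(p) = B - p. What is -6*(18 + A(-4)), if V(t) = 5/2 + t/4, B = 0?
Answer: -207/2 ≈ -103.50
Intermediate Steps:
q(p) = -p (q(p) = 0 - p = -p)
V(t) = 5/2 + t/4 (V(t) = 5*(½) + t*(¼) = 5/2 + t/4)
A(Z) = 13/4 + Z (A(Z) = (5/2 + (¼)*3) - (-1)*Z = (5/2 + ¾) + Z = 13/4 + Z)
-6*(18 + A(-4)) = -6*(18 + (13/4 - 4)) = -6*(18 - ¾) = -6*69/4 = -207/2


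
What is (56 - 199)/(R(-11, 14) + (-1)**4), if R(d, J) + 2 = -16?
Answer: 143/17 ≈ 8.4118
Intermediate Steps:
R(d, J) = -18 (R(d, J) = -2 - 16 = -18)
(56 - 199)/(R(-11, 14) + (-1)**4) = (56 - 199)/(-18 + (-1)**4) = -143/(-18 + 1) = -143/(-17) = -143*(-1/17) = 143/17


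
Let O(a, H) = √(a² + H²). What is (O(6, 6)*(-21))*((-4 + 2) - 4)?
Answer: 756*√2 ≈ 1069.1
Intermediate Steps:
O(a, H) = √(H² + a²)
(O(6, 6)*(-21))*((-4 + 2) - 4) = (√(6² + 6²)*(-21))*((-4 + 2) - 4) = (√(36 + 36)*(-21))*(-2 - 4) = (√72*(-21))*(-6) = ((6*√2)*(-21))*(-6) = -126*√2*(-6) = 756*√2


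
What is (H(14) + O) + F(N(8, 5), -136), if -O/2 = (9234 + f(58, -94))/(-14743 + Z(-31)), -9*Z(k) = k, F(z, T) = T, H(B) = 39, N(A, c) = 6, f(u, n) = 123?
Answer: -6349603/66328 ≈ -95.730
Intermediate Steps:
Z(k) = -k/9
O = 84213/66328 (O = -2*(9234 + 123)/(-14743 - ⅑*(-31)) = -18714/(-14743 + 31/9) = -18714/(-132656/9) = -18714*(-9)/132656 = -2*(-84213/132656) = 84213/66328 ≈ 1.2696)
(H(14) + O) + F(N(8, 5), -136) = (39 + 84213/66328) - 136 = 2671005/66328 - 136 = -6349603/66328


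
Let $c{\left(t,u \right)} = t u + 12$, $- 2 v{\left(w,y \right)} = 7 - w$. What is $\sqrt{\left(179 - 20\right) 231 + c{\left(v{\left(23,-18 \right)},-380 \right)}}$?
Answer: $\sqrt{33701} \approx 183.58$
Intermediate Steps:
$v{\left(w,y \right)} = - \frac{7}{2} + \frac{w}{2}$ ($v{\left(w,y \right)} = - \frac{7 - w}{2} = - \frac{7}{2} + \frac{w}{2}$)
$c{\left(t,u \right)} = 12 + t u$
$\sqrt{\left(179 - 20\right) 231 + c{\left(v{\left(23,-18 \right)},-380 \right)}} = \sqrt{\left(179 - 20\right) 231 + \left(12 + \left(- \frac{7}{2} + \frac{1}{2} \cdot 23\right) \left(-380\right)\right)} = \sqrt{159 \cdot 231 + \left(12 + \left(- \frac{7}{2} + \frac{23}{2}\right) \left(-380\right)\right)} = \sqrt{36729 + \left(12 + 8 \left(-380\right)\right)} = \sqrt{36729 + \left(12 - 3040\right)} = \sqrt{36729 - 3028} = \sqrt{33701}$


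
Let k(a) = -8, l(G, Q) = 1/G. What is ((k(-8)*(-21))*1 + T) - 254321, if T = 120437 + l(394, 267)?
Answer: -52684103/394 ≈ -1.3372e+5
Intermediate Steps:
T = 47452179/394 (T = 120437 + 1/394 = 47452179/394 ≈ 1.2044e+5)
((k(-8)*(-21))*1 + T) - 254321 = (-8*(-21)*1 + 47452179/394) - 254321 = (168*1 + 47452179/394) - 254321 = (168 + 47452179/394) - 254321 = 47518371/394 - 254321 = -52684103/394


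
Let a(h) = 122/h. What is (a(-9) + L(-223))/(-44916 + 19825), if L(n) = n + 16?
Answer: 1985/225819 ≈ 0.0087902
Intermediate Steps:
L(n) = 16 + n
(a(-9) + L(-223))/(-44916 + 19825) = (122/(-9) + (16 - 223))/(-44916 + 19825) = (122*(-⅑) - 207)/(-25091) = (-122/9 - 207)*(-1/25091) = -1985/9*(-1/25091) = 1985/225819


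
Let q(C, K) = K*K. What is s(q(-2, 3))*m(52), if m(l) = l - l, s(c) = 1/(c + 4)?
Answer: 0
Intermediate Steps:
q(C, K) = K²
s(c) = 1/(4 + c)
m(l) = 0
s(q(-2, 3))*m(52) = 0/(4 + 3²) = 0/(4 + 9) = 0/13 = (1/13)*0 = 0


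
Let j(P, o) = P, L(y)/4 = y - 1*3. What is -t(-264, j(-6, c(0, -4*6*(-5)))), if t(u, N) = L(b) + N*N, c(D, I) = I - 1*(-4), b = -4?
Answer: -8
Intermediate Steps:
c(D, I) = 4 + I (c(D, I) = I + 4 = 4 + I)
L(y) = -12 + 4*y (L(y) = 4*(y - 1*3) = 4*(y - 3) = 4*(-3 + y) = -12 + 4*y)
t(u, N) = -28 + N² (t(u, N) = (-12 + 4*(-4)) + N*N = (-12 - 16) + N² = -28 + N²)
-t(-264, j(-6, c(0, -4*6*(-5)))) = -(-28 + (-6)²) = -(-28 + 36) = -1*8 = -8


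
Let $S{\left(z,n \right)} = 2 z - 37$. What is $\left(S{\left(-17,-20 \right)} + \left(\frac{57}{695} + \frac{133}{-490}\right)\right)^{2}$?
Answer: $\frac{479795884929}{94672900} \approx 5067.9$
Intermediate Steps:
$S{\left(z,n \right)} = -37 + 2 z$
$\left(S{\left(-17,-20 \right)} + \left(\frac{57}{695} + \frac{133}{-490}\right)\right)^{2} = \left(\left(-37 + 2 \left(-17\right)\right) + \left(\frac{57}{695} + \frac{133}{-490}\right)\right)^{2} = \left(\left(-37 - 34\right) + \left(57 \cdot \frac{1}{695} + 133 \left(- \frac{1}{490}\right)\right)\right)^{2} = \left(-71 + \left(\frac{57}{695} - \frac{19}{70}\right)\right)^{2} = \left(-71 - \frac{1843}{9730}\right)^{2} = \left(- \frac{692673}{9730}\right)^{2} = \frac{479795884929}{94672900}$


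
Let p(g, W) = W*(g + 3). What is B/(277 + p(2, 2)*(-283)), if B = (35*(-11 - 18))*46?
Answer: 2030/111 ≈ 18.288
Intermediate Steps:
p(g, W) = W*(3 + g)
B = -46690 (B = (35*(-29))*46 = -1015*46 = -46690)
B/(277 + p(2, 2)*(-283)) = -46690/(277 + (2*(3 + 2))*(-283)) = -46690/(277 + (2*5)*(-283)) = -46690/(277 + 10*(-283)) = -46690/(277 - 2830) = -46690/(-2553) = -46690*(-1/2553) = 2030/111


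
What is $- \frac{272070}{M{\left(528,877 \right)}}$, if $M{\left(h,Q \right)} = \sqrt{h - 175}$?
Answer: $- \frac{272070 \sqrt{353}}{353} \approx -14481.0$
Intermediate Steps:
$M{\left(h,Q \right)} = \sqrt{-175 + h}$
$- \frac{272070}{M{\left(528,877 \right)}} = - \frac{272070}{\sqrt{-175 + 528}} = - \frac{272070}{\sqrt{353}} = - 272070 \frac{\sqrt{353}}{353} = - \frac{272070 \sqrt{353}}{353}$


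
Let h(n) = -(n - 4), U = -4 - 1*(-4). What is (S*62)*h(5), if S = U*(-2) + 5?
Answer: -310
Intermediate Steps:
U = 0 (U = -4 + 4 = 0)
h(n) = 4 - n (h(n) = -(-4 + n) = 4 - n)
S = 5 (S = 0*(-2) + 5 = 0 + 5 = 5)
(S*62)*h(5) = (5*62)*(4 - 1*5) = 310*(4 - 5) = 310*(-1) = -310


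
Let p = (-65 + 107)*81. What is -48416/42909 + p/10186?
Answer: -173594479/218535537 ≈ -0.79435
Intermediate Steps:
p = 3402 (p = 42*81 = 3402)
-48416/42909 + p/10186 = -48416/42909 + 3402/10186 = -48416*1/42909 + 3402*(1/10186) = -48416/42909 + 1701/5093 = -173594479/218535537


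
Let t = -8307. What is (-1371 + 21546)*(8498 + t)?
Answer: 3853425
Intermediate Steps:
(-1371 + 21546)*(8498 + t) = (-1371 + 21546)*(8498 - 8307) = 20175*191 = 3853425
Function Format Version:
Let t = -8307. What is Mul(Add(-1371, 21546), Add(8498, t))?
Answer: 3853425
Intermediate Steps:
Mul(Add(-1371, 21546), Add(8498, t)) = Mul(Add(-1371, 21546), Add(8498, -8307)) = Mul(20175, 191) = 3853425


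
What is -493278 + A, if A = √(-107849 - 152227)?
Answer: -493278 + 2*I*√65019 ≈ -4.9328e+5 + 509.98*I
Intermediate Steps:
A = 2*I*√65019 (A = √(-260076) = 2*I*√65019 ≈ 509.98*I)
-493278 + A = -493278 + 2*I*√65019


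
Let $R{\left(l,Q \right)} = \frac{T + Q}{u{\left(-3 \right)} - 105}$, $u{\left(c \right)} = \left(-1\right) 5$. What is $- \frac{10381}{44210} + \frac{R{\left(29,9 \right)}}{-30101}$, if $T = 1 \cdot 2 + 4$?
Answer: $- \frac{1718598488}{7319208655} \approx -0.23481$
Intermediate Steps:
$u{\left(c \right)} = -5$
$T = 6$ ($T = 2 + 4 = 6$)
$R{\left(l,Q \right)} = - \frac{3}{55} - \frac{Q}{110}$ ($R{\left(l,Q \right)} = \frac{6 + Q}{-5 - 105} = \frac{6 + Q}{-110} = \left(6 + Q\right) \left(- \frac{1}{110}\right) = - \frac{3}{55} - \frac{Q}{110}$)
$- \frac{10381}{44210} + \frac{R{\left(29,9 \right)}}{-30101} = - \frac{10381}{44210} + \frac{- \frac{3}{55} - \frac{9}{110}}{-30101} = \left(-10381\right) \frac{1}{44210} + \left(- \frac{3}{55} - \frac{9}{110}\right) \left(- \frac{1}{30101}\right) = - \frac{10381}{44210} - - \frac{3}{662222} = - \frac{10381}{44210} + \frac{3}{662222} = - \frac{1718598488}{7319208655}$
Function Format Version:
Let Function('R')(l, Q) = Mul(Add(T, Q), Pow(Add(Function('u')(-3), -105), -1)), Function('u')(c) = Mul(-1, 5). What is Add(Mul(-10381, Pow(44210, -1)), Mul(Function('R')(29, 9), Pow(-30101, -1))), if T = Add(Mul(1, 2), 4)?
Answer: Rational(-1718598488, 7319208655) ≈ -0.23481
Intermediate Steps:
Function('u')(c) = -5
T = 6 (T = Add(2, 4) = 6)
Function('R')(l, Q) = Add(Rational(-3, 55), Mul(Rational(-1, 110), Q)) (Function('R')(l, Q) = Mul(Add(6, Q), Pow(Add(-5, -105), -1)) = Mul(Add(6, Q), Pow(-110, -1)) = Mul(Add(6, Q), Rational(-1, 110)) = Add(Rational(-3, 55), Mul(Rational(-1, 110), Q)))
Add(Mul(-10381, Pow(44210, -1)), Mul(Function('R')(29, 9), Pow(-30101, -1))) = Add(Mul(-10381, Pow(44210, -1)), Mul(Add(Rational(-3, 55), Mul(Rational(-1, 110), 9)), Pow(-30101, -1))) = Add(Mul(-10381, Rational(1, 44210)), Mul(Add(Rational(-3, 55), Rational(-9, 110)), Rational(-1, 30101))) = Add(Rational(-10381, 44210), Mul(Rational(-3, 22), Rational(-1, 30101))) = Add(Rational(-10381, 44210), Rational(3, 662222)) = Rational(-1718598488, 7319208655)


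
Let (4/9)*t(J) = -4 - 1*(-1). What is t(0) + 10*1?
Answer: 13/4 ≈ 3.2500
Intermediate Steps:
t(J) = -27/4 (t(J) = 9*(-4 - 1*(-1))/4 = 9*(-4 + 1)/4 = (9/4)*(-3) = -27/4)
t(0) + 10*1 = -27/4 + 10*1 = -27/4 + 10 = 13/4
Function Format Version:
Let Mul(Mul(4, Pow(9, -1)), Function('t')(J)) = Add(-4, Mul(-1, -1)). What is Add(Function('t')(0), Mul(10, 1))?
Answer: Rational(13, 4) ≈ 3.2500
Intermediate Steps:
Function('t')(J) = Rational(-27, 4) (Function('t')(J) = Mul(Rational(9, 4), Add(-4, Mul(-1, -1))) = Mul(Rational(9, 4), Add(-4, 1)) = Mul(Rational(9, 4), -3) = Rational(-27, 4))
Add(Function('t')(0), Mul(10, 1)) = Add(Rational(-27, 4), Mul(10, 1)) = Add(Rational(-27, 4), 10) = Rational(13, 4)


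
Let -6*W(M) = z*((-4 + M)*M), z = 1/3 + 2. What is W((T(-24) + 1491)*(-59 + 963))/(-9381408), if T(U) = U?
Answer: 42746575753/586338 ≈ 72904.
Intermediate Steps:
z = 7/3 (z = 1/3 + 2 = 7/3 ≈ 2.3333)
W(M) = -7*M*(-4 + M)/18 (W(M) = -7*(-4 + M)*M/18 = -7*M*(-4 + M)/18)
W((T(-24) + 1491)*(-59 + 963))/(-9381408) = (7*((-24 + 1491)*(-59 + 963))*(4 - (-24 + 1491)*(-59 + 963))/18)/(-9381408) = (7*(1467*904)*(4 - 1467*904)/18)*(-1/9381408) = ((7/18)*1326168*(4 - 1*1326168))*(-1/9381408) = ((7/18)*1326168*(4 - 1326168))*(-1/9381408) = ((7/18)*1326168*(-1326164))*(-1/9381408) = -683945212048*(-1/9381408) = 42746575753/586338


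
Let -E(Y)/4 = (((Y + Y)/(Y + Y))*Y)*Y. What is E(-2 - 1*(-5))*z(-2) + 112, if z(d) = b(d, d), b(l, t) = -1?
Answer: 148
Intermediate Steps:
z(d) = -1
E(Y) = -4*Y² (E(Y) = -4*((Y + Y)/(Y + Y))*Y*Y = -4*((2*Y)/((2*Y)))*Y*Y = -4*((2*Y)*(1/(2*Y)))*Y*Y = -4*1*Y*Y = -4*Y*Y = -4*Y²)
E(-2 - 1*(-5))*z(-2) + 112 = -4*(-2 - 1*(-5))²*(-1) + 112 = -4*(-2 + 5)²*(-1) + 112 = -4*3²*(-1) + 112 = -4*9*(-1) + 112 = -36*(-1) + 112 = 36 + 112 = 148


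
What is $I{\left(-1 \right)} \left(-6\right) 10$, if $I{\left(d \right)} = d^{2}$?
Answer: $-60$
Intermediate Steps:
$I{\left(-1 \right)} \left(-6\right) 10 = \left(-1\right)^{2} \left(-6\right) 10 = 1 \left(-6\right) 10 = \left(-6\right) 10 = -60$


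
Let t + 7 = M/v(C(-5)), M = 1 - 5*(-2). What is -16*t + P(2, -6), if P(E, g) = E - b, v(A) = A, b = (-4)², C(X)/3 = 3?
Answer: 706/9 ≈ 78.444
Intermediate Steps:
C(X) = 9 (C(X) = 3*3 = 9)
b = 16
M = 11 (M = 1 + 10 = 11)
P(E, g) = -16 + E (P(E, g) = E - 1*16 = E - 16 = -16 + E)
t = -52/9 (t = -7 + 11/9 = -52/9 ≈ -5.7778)
-16*t + P(2, -6) = -16*(-52/9) + (-16 + 2) = 832/9 - 14 = 706/9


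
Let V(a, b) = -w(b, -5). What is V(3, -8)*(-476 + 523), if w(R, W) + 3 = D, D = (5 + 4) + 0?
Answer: -282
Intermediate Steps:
D = 9 (D = 9 + 0 = 9)
w(R, W) = 6 (w(R, W) = -3 + 9 = 6)
V(a, b) = -6 (V(a, b) = -1*6 = -6)
V(3, -8)*(-476 + 523) = -6*(-476 + 523) = -6*47 = -282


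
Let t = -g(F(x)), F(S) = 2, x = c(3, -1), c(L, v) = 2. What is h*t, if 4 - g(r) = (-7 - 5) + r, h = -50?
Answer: 700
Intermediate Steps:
x = 2
g(r) = 16 - r (g(r) = 4 - ((-7 - 5) + r) = 4 - (-12 + r) = 4 + (12 - r) = 16 - r)
t = -14 (t = -(16 - 1*2) = -(16 - 2) = -1*14 = -14)
h*t = -50*(-14) = 700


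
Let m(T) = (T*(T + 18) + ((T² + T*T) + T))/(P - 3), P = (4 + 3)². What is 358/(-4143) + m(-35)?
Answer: 6226981/95289 ≈ 65.348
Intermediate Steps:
P = 49 (P = 7² = 49)
m(T) = T²/23 + T/46 + T*(18 + T)/46 (m(T) = (T*(T + 18) + ((T² + T*T) + T))/(49 - 3) = (T*(18 + T) + ((T² + T²) + T))/46 = (T*(18 + T) + (2*T² + T))*(1/46) = (T*(18 + T) + (T + 2*T²))*(1/46) = (T + 2*T² + T*(18 + T))*(1/46) = T²/23 + T/46 + T*(18 + T)/46)
358/(-4143) + m(-35) = 358/(-4143) + (1/46)*(-35)*(19 + 3*(-35)) = 358*(-1/4143) + (1/46)*(-35)*(19 - 105) = -358/4143 + (1/46)*(-35)*(-86) = -358/4143 + 1505/23 = 6226981/95289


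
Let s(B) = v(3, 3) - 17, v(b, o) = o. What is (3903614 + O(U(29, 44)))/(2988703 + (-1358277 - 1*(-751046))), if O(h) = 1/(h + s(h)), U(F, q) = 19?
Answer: 19518071/11907360 ≈ 1.6392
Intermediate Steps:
s(B) = -14 (s(B) = 3 - 17 = -14)
O(h) = 1/(-14 + h) (O(h) = 1/(h - 14) = 1/(-14 + h))
(3903614 + O(U(29, 44)))/(2988703 + (-1358277 - 1*(-751046))) = (3903614 + 1/(-14 + 19))/(2988703 + (-1358277 - 1*(-751046))) = (3903614 + 1/5)/(2988703 + (-1358277 + 751046)) = (3903614 + ⅕)/(2988703 - 607231) = (19518071/5)/2381472 = (19518071/5)*(1/2381472) = 19518071/11907360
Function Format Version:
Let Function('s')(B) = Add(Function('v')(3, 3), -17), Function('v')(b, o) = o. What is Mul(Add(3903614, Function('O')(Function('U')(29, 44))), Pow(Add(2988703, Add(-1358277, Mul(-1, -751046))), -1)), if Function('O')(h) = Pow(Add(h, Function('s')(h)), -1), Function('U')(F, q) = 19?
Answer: Rational(19518071, 11907360) ≈ 1.6392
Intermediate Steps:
Function('s')(B) = -14 (Function('s')(B) = Add(3, -17) = -14)
Function('O')(h) = Pow(Add(-14, h), -1) (Function('O')(h) = Pow(Add(h, -14), -1) = Pow(Add(-14, h), -1))
Mul(Add(3903614, Function('O')(Function('U')(29, 44))), Pow(Add(2988703, Add(-1358277, Mul(-1, -751046))), -1)) = Mul(Add(3903614, Pow(Add(-14, 19), -1)), Pow(Add(2988703, Add(-1358277, Mul(-1, -751046))), -1)) = Mul(Add(3903614, Pow(5, -1)), Pow(Add(2988703, Add(-1358277, 751046)), -1)) = Mul(Add(3903614, Rational(1, 5)), Pow(Add(2988703, -607231), -1)) = Mul(Rational(19518071, 5), Pow(2381472, -1)) = Mul(Rational(19518071, 5), Rational(1, 2381472)) = Rational(19518071, 11907360)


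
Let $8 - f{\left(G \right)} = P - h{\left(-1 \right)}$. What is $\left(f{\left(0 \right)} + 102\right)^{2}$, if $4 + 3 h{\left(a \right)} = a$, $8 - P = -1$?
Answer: $\frac{88804}{9} \approx 9867.1$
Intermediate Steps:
$P = 9$ ($P = 8 - -1 = 8 + 1 = 9$)
$h{\left(a \right)} = - \frac{4}{3} + \frac{a}{3}$
$f{\left(G \right)} = - \frac{8}{3}$ ($f{\left(G \right)} = 8 - \left(9 - \left(- \frac{4}{3} + \frac{1}{3} \left(-1\right)\right)\right) = 8 - \left(9 - \left(- \frac{4}{3} - \frac{1}{3}\right)\right) = 8 - \left(9 - - \frac{5}{3}\right) = 8 - \left(9 + \frac{5}{3}\right) = 8 - \frac{32}{3} = - \frac{8}{3}$)
$\left(f{\left(0 \right)} + 102\right)^{2} = \left(- \frac{8}{3} + 102\right)^{2} = \left(\frac{298}{3}\right)^{2} = \frac{88804}{9}$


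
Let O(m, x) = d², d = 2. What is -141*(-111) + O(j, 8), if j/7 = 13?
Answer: 15655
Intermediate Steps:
j = 91 (j = 7*13 = 91)
O(m, x) = 4 (O(m, x) = 2² = 4)
-141*(-111) + O(j, 8) = -141*(-111) + 4 = 15651 + 4 = 15655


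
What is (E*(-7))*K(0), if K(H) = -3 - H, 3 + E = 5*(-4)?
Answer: -483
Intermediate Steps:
E = -23 (E = -3 + 5*(-4) = -3 - 20 = -23)
(E*(-7))*K(0) = (-23*(-7))*(-3 - 1*0) = 161*(-3 + 0) = 161*(-3) = -483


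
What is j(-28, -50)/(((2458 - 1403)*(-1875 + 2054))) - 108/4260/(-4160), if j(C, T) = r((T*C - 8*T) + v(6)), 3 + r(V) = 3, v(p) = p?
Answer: 9/1476800 ≈ 6.0943e-6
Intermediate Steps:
r(V) = 0 (r(V) = -3 + 3 = 0)
j(C, T) = 0
j(-28, -50)/(((2458 - 1403)*(-1875 + 2054))) - 108/4260/(-4160) = 0/(((2458 - 1403)*(-1875 + 2054))) - 108/4260/(-4160) = 0/((1055*179)) - 108*1/4260*(-1/4160) = 0/188845 - 9/355*(-1/4160) = 0*(1/188845) + 9/1476800 = 0 + 9/1476800 = 9/1476800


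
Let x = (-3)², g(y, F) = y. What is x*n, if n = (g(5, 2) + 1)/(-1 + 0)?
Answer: -54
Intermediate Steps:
x = 9
n = -6 (n = (5 + 1)/(-1 + 0) = 6/(-1) = 6*(-1) = -6)
x*n = 9*(-6) = -54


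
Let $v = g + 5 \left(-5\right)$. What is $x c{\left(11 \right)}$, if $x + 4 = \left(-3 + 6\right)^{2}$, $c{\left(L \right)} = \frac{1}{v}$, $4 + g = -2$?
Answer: $- \frac{5}{31} \approx -0.16129$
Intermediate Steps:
$g = -6$ ($g = -4 - 2 = -6$)
$v = -31$ ($v = -6 + 5 \left(-5\right) = -6 - 25 = -31$)
$c{\left(L \right)} = - \frac{1}{31}$ ($c{\left(L \right)} = \frac{1}{-31} = - \frac{1}{31}$)
$x = 5$ ($x = -4 + \left(-3 + 6\right)^{2} = -4 + 3^{2} = -4 + 9 = 5$)
$x c{\left(11 \right)} = 5 \left(- \frac{1}{31}\right) = - \frac{5}{31}$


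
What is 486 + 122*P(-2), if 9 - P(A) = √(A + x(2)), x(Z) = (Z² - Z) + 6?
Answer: 1584 - 122*√6 ≈ 1285.2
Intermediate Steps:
x(Z) = 6 + Z² - Z
P(A) = 9 - √(8 + A) (P(A) = 9 - √(A + (6 + 2² - 1*2)) = 9 - √(A + (6 + 4 - 2)) = 9 - √(A + 8) = 9 - √(8 + A))
486 + 122*P(-2) = 486 + 122*(9 - √(8 - 2)) = 486 + 122*(9 - √6) = 486 + (1098 - 122*√6) = 1584 - 122*√6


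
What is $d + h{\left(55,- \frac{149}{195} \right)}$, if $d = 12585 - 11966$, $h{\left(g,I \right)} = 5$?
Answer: $624$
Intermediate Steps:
$d = 619$ ($d = 12585 - 11966 = 619$)
$d + h{\left(55,- \frac{149}{195} \right)} = 619 + 5 = 624$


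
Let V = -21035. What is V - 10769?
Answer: -31804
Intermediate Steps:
V - 10769 = -21035 - 10769 = -31804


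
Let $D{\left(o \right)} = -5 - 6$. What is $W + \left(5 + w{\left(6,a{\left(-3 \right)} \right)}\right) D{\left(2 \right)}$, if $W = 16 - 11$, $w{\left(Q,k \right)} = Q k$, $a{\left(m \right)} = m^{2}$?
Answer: $-644$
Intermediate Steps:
$W = 5$
$D{\left(o \right)} = -11$ ($D{\left(o \right)} = -5 - 6 = -11$)
$W + \left(5 + w{\left(6,a{\left(-3 \right)} \right)}\right) D{\left(2 \right)} = 5 + \left(5 + 6 \left(-3\right)^{2}\right) \left(-11\right) = 5 + \left(5 + 6 \cdot 9\right) \left(-11\right) = 5 + \left(5 + 54\right) \left(-11\right) = 5 + 59 \left(-11\right) = 5 - 649 = -644$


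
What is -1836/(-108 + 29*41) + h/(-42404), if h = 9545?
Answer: -88171889/45838724 ≈ -1.9235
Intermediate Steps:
-1836/(-108 + 29*41) + h/(-42404) = -1836/(-108 + 29*41) + 9545/(-42404) = -1836/(-108 + 1189) + 9545*(-1/42404) = -1836/1081 - 9545/42404 = -88171889/45838724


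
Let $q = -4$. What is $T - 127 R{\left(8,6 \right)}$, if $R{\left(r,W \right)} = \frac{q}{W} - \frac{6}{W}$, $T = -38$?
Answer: $\frac{521}{3} \approx 173.67$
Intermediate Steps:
$R{\left(r,W \right)} = - \frac{10}{W}$ ($R{\left(r,W \right)} = - \frac{4}{W} - \frac{6}{W} = - \frac{10}{W}$)
$T - 127 R{\left(8,6 \right)} = -38 - 127 \left(- \frac{10}{6}\right) = -38 - 127 \left(\left(-10\right) \frac{1}{6}\right) = -38 - - \frac{635}{3} = -38 + \frac{635}{3} = \frac{521}{3}$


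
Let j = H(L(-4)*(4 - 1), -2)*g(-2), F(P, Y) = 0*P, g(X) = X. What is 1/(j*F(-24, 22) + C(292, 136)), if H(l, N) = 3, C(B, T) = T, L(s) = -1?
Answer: 1/136 ≈ 0.0073529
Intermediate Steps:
F(P, Y) = 0
j = -6 (j = 3*(-2) = -6)
1/(j*F(-24, 22) + C(292, 136)) = 1/(-6*0 + 136) = 1/(0 + 136) = 1/136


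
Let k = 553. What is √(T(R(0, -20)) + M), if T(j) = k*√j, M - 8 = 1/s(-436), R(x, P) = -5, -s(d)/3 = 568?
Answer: √(5806806 + 401424912*I*√5)/852 ≈ 24.946 + 24.785*I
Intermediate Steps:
s(d) = -1704 (s(d) = -3*568 = -1704)
M = 13631/1704 (M = 8 + 1/(-1704) = 8 - 1/1704 = 13631/1704 ≈ 7.9994)
T(j) = 553*√j
√(T(R(0, -20)) + M) = √(553*√(-5) + 13631/1704) = √(553*(I*√5) + 13631/1704) = √(553*I*√5 + 13631/1704) = √(13631/1704 + 553*I*√5)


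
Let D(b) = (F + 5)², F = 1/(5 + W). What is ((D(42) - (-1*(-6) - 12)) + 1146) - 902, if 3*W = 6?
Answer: 13546/49 ≈ 276.45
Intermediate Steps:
W = 2 (W = (⅓)*6 = 2)
F = ⅐ (F = 1/(5 + 2) = 1/7 = ⅐ ≈ 0.14286)
D(b) = 1296/49 (D(b) = (⅐ + 5)² = (36/7)² = 1296/49)
((D(42) - (-1*(-6) - 12)) + 1146) - 902 = ((1296/49 - (-1*(-6) - 12)) + 1146) - 902 = ((1296/49 - (6 - 12)) + 1146) - 902 = ((1296/49 - 1*(-6)) + 1146) - 902 = ((1296/49 + 6) + 1146) - 902 = (1590/49 + 1146) - 902 = 57744/49 - 902 = 13546/49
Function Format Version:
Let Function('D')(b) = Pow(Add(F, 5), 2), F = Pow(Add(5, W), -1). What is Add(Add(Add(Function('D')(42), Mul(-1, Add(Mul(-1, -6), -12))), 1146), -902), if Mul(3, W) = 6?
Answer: Rational(13546, 49) ≈ 276.45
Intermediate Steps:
W = 2 (W = Mul(Rational(1, 3), 6) = 2)
F = Rational(1, 7) (F = Pow(Add(5, 2), -1) = Pow(7, -1) = Rational(1, 7) ≈ 0.14286)
Function('D')(b) = Rational(1296, 49) (Function('D')(b) = Pow(Add(Rational(1, 7), 5), 2) = Pow(Rational(36, 7), 2) = Rational(1296, 49))
Add(Add(Add(Function('D')(42), Mul(-1, Add(Mul(-1, -6), -12))), 1146), -902) = Add(Add(Add(Rational(1296, 49), Mul(-1, Add(Mul(-1, -6), -12))), 1146), -902) = Add(Add(Add(Rational(1296, 49), Mul(-1, Add(6, -12))), 1146), -902) = Add(Add(Add(Rational(1296, 49), Mul(-1, -6)), 1146), -902) = Add(Add(Add(Rational(1296, 49), 6), 1146), -902) = Add(Add(Rational(1590, 49), 1146), -902) = Add(Rational(57744, 49), -902) = Rational(13546, 49)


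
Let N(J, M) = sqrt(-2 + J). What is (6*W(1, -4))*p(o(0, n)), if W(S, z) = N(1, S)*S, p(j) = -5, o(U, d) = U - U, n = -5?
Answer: -30*I ≈ -30.0*I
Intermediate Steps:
o(U, d) = 0
W(S, z) = I*S (W(S, z) = sqrt(-2 + 1)*S = sqrt(-1)*S = I*S)
(6*W(1, -4))*p(o(0, n)) = (6*(I*1))*(-5) = (6*I)*(-5) = -30*I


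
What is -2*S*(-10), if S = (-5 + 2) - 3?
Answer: -120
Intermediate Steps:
S = -6 (S = -3 - 3 = -6)
-2*S*(-10) = -2*(-6)*(-10) = 12*(-10) = -120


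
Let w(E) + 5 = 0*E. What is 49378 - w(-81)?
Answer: 49383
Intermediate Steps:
w(E) = -5 (w(E) = -5 + 0*E = -5 + 0 = -5)
49378 - w(-81) = 49378 - 1*(-5) = 49378 + 5 = 49383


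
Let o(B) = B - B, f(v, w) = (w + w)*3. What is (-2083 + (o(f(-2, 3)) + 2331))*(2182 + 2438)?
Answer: 1145760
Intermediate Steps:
f(v, w) = 6*w (f(v, w) = (2*w)*3 = 6*w)
o(B) = 0
(-2083 + (o(f(-2, 3)) + 2331))*(2182 + 2438) = (-2083 + (0 + 2331))*(2182 + 2438) = (-2083 + 2331)*4620 = 248*4620 = 1145760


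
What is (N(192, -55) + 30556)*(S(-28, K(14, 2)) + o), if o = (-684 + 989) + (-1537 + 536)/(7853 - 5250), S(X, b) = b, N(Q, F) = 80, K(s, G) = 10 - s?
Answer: 23972731272/2603 ≈ 9.2096e+6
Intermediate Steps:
o = 792914/2603 (o = 305 - 1001/2603 = 792914/2603 ≈ 304.62)
(N(192, -55) + 30556)*(S(-28, K(14, 2)) + o) = (80 + 30556)*((10 - 1*14) + 792914/2603) = 30636*((10 - 14) + 792914/2603) = 30636*(-4 + 792914/2603) = 30636*(782502/2603) = 23972731272/2603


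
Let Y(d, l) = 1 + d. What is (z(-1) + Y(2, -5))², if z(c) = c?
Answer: 4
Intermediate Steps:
(z(-1) + Y(2, -5))² = (-1 + (1 + 2))² = (-1 + 3)² = 2² = 4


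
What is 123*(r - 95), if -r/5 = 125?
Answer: -88560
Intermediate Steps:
r = -625 (r = -5*125 = -625)
123*(r - 95) = 123*(-625 - 95) = 123*(-720) = -88560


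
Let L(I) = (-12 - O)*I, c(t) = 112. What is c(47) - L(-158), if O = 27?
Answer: -6050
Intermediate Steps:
L(I) = -39*I (L(I) = (-12 - 1*27)*I = (-12 - 27)*I = -39*I)
c(47) - L(-158) = 112 - (-39)*(-158) = 112 - 1*6162 = 112 - 6162 = -6050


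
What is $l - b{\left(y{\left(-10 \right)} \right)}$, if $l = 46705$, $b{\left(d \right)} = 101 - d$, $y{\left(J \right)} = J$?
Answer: $46594$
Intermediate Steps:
$l - b{\left(y{\left(-10 \right)} \right)} = 46705 - \left(101 - -10\right) = 46705 - \left(101 + 10\right) = 46705 - 111 = 46594$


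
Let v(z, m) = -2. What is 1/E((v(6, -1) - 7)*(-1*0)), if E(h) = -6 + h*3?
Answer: -1/6 ≈ -0.16667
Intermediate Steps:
E(h) = -6 + 3*h
1/E((v(6, -1) - 7)*(-1*0)) = 1/(-6 + 3*((-2 - 7)*(-1*0))) = 1/(-6 + 3*(-9*0)) = 1/(-6 + 3*0) = 1/(-6 + 0) = 1/(-6) = -1/6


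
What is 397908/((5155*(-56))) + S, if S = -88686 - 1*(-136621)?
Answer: 494195639/10310 ≈ 47934.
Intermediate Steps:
S = 47935 (S = -88686 + 136621 = 47935)
397908/((5155*(-56))) + S = 397908/((5155*(-56))) + 47935 = 397908/(-288680) + 47935 = 397908*(-1/288680) + 47935 = -14211/10310 + 47935 = 494195639/10310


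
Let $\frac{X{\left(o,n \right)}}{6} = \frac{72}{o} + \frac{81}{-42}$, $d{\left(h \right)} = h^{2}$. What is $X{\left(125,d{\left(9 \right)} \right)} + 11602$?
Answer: $\frac{10144649}{875} \approx 11594.0$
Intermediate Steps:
$X{\left(o,n \right)} = - \frac{81}{7} + \frac{432}{o}$ ($X{\left(o,n \right)} = 6 \left(\frac{72}{o} + \frac{81}{-42}\right) = 6 \left(\frac{72}{o} + 81 \left(- \frac{1}{42}\right)\right) = 6 \left(\frac{72}{o} - \frac{27}{14}\right) = 6 \left(- \frac{27}{14} + \frac{72}{o}\right) = - \frac{81}{7} + \frac{432}{o}$)
$X{\left(125,d{\left(9 \right)} \right)} + 11602 = \left(- \frac{81}{7} + \frac{432}{125}\right) + 11602 = - \frac{7101}{875} + 11602 = \frac{10144649}{875}$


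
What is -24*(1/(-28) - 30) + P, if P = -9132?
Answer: -58878/7 ≈ -8411.1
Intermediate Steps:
-24*(1/(-28) - 30) + P = -24*(1/(-28) - 30) - 9132 = -24*(-1/28 - 30) - 9132 = -24*(-841/28) - 9132 = 5046/7 - 9132 = -58878/7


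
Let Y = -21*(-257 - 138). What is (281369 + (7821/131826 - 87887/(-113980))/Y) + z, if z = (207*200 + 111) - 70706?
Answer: 5238357986599689607/20772791741100 ≈ 2.5217e+5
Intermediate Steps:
z = -29195 (z = (41400 + 111) - 70706 = 41511 - 70706 = -29195)
Y = 8295 (Y = -21*(-395) = 8295)
(281369 + (7821/131826 - 87887/(-113980))/Y) + z = (281369 + (7821/131826 - 87887/(-113980))/8295) - 29195 = (281369 + (7821*(1/131826) - 87887*(-1/113980))*(1/8295)) - 29195 = (281369 + (2607/43942 + 87887/113980)*(1/8295)) - 29195 = (281369 + (2079538207/2504254580)*(1/8295)) - 29195 = (281369 + 2079538207/20772791741100) - 29195 = 5844819641481104107/20772791741100 - 29195 = 5238357986599689607/20772791741100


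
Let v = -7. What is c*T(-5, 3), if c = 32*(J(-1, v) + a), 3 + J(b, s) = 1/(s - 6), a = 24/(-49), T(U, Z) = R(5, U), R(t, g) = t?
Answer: -363520/637 ≈ -570.67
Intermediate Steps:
T(U, Z) = 5
a = -24/49 (a = 24*(-1/49) = -24/49 ≈ -0.48980)
J(b, s) = -3 + 1/(-6 + s) (J(b, s) = -3 + 1/(s - 6) = -3 + 1/(-6 + s))
c = -72704/637 (c = 32*((19 - 3*(-7))/(-6 - 7) - 24/49) = 32*((19 + 21)/(-13) - 24/49) = 32*(-1/13*40 - 24/49) = 32*(-40/13 - 24/49) = 32*(-2272/637) = -72704/637 ≈ -114.14)
c*T(-5, 3) = -72704/637*5 = -363520/637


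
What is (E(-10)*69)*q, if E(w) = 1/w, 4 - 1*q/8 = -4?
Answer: -2208/5 ≈ -441.60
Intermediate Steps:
q = 64 (q = 32 - 8*(-4) = 32 + 32 = 64)
(E(-10)*69)*q = (69/(-10))*64 = -⅒*69*64 = -69/10*64 = -2208/5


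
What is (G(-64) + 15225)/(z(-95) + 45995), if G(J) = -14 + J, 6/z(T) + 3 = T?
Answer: 742203/2253752 ≈ 0.32932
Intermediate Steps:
z(T) = 6/(-3 + T)
(G(-64) + 15225)/(z(-95) + 45995) = ((-14 - 64) + 15225)/(6/(-3 - 95) + 45995) = (-78 + 15225)/(6/(-98) + 45995) = 15147/(6*(-1/98) + 45995) = 15147/(-3/49 + 45995) = 15147/(2253752/49) = 15147*(49/2253752) = 742203/2253752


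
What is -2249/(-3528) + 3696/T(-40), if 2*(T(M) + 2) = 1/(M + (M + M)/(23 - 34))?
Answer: -9385168061/5119128 ≈ -1833.4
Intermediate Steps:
T(M) = -2 + 11/(18*M) (T(M) = -2 + 1/(2*(M + (M + M)/(23 - 34))) = -2 + 1/(2*(M + (2*M)/(-11))) = -2 + 1/(2*(M + (2*M)*(-1/11))) = -2 + 1/(2*(M - 2*M/11)) = -2 + 1/(2*((9*M/11))) = -2 + (11/(9*M))/2 = -2 + 11/(18*M))
-2249/(-3528) + 3696/T(-40) = -2249/(-3528) + 3696/(-2 + (11/18)/(-40)) = -2249*(-1/3528) + 3696/(-2 + (11/18)*(-1/40)) = 2249/3528 + 3696/(-2 - 11/720) = 2249/3528 + 3696/(-1451/720) = 2249/3528 + 3696*(-720/1451) = 2249/3528 - 2661120/1451 = -9385168061/5119128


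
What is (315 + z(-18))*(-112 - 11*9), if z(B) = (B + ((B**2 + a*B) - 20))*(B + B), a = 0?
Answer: 2105991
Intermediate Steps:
z(B) = 2*B*(-20 + B + B**2) (z(B) = (B + ((B**2 + 0*B) - 20))*(B + B) = (B + ((B**2 + 0) - 20))*(2*B) = (B + (B**2 - 20))*(2*B) = (B + (-20 + B**2))*(2*B) = (-20 + B + B**2)*(2*B) = 2*B*(-20 + B + B**2))
(315 + z(-18))*(-112 - 11*9) = (315 + 2*(-18)*(-20 - 18 + (-18)**2))*(-112 - 11*9) = (315 + 2*(-18)*(-20 - 18 + 324))*(-112 - 99) = (315 + 2*(-18)*286)*(-211) = (315 - 10296)*(-211) = -9981*(-211) = 2105991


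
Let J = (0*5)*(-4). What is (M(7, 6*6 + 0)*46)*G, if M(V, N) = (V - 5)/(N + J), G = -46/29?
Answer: -1058/261 ≈ -4.0536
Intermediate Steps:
J = 0 (J = 0*(-4) = 0)
G = -46/29 (G = -46*1/29 = -46/29 ≈ -1.5862)
M(V, N) = (-5 + V)/N (M(V, N) = (V - 5)/(N + 0) = (-5 + V)/N)
(M(7, 6*6 + 0)*46)*G = (((-5 + 7)/(6*6 + 0))*46)*(-46/29) = ((2/(36 + 0))*46)*(-46/29) = ((2/36)*46)*(-46/29) = (((1/36)*2)*46)*(-46/29) = ((1/18)*46)*(-46/29) = (23/9)*(-46/29) = -1058/261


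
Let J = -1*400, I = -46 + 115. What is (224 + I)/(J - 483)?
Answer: -293/883 ≈ -0.33182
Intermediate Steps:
I = 69
J = -400
(224 + I)/(J - 483) = (224 + 69)/(-400 - 483) = 293/(-883) = 293*(-1/883) = -293/883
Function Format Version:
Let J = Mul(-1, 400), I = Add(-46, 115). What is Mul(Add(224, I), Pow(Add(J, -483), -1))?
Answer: Rational(-293, 883) ≈ -0.33182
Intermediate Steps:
I = 69
J = -400
Mul(Add(224, I), Pow(Add(J, -483), -1)) = Mul(Add(224, 69), Pow(Add(-400, -483), -1)) = Mul(293, Pow(-883, -1)) = Mul(293, Rational(-1, 883)) = Rational(-293, 883)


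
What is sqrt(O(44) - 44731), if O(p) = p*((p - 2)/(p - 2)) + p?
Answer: I*sqrt(44643) ≈ 211.29*I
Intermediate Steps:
O(p) = 2*p (O(p) = p*((-2 + p)/(-2 + p)) + p = p*1 + p = p + p = 2*p)
sqrt(O(44) - 44731) = sqrt(2*44 - 44731) = sqrt(88 - 44731) = sqrt(-44643) = I*sqrt(44643)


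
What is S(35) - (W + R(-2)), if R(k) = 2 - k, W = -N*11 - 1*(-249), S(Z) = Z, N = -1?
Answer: -229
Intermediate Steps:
W = 260 (W = -1*(-1)*11 - 1*(-249) = 1*11 + 249 = 11 + 249 = 260)
S(35) - (W + R(-2)) = 35 - (260 + (2 - 1*(-2))) = 35 - (260 + (2 + 2)) = 35 - (260 + 4) = 35 - 1*264 = 35 - 264 = -229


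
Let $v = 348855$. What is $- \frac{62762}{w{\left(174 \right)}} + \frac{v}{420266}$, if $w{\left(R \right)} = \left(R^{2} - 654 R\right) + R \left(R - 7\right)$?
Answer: $\frac{22688037851}{11444263446} \approx 1.9825$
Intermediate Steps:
$w{\left(R \right)} = R^{2} - 654 R + R \left(-7 + R\right)$ ($w{\left(R \right)} = \left(R^{2} - 654 R\right) + R \left(-7 + R\right) = R^{2} - 654 R + R \left(-7 + R\right)$)
$- \frac{62762}{w{\left(174 \right)}} + \frac{v}{420266} = - \frac{62762}{174 \left(-661 + 2 \cdot 174\right)} + \frac{348855}{420266} = - \frac{62762}{174 \left(-661 + 348\right)} + 348855 \cdot \frac{1}{420266} = - \frac{62762}{174 \left(-313\right)} + \frac{348855}{420266} = - \frac{62762}{-54462} + \frac{348855}{420266} = \left(-62762\right) \left(- \frac{1}{54462}\right) + \frac{348855}{420266} = \frac{31381}{27231} + \frac{348855}{420266} = \frac{22688037851}{11444263446}$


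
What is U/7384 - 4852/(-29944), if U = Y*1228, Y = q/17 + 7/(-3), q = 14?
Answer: -15690614/176194239 ≈ -0.089053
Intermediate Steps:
Y = -77/51 (Y = 14/17 + 7/(-3) = 14*(1/17) + 7*(-⅓) = 14/17 - 7/3 = -77/51 ≈ -1.5098)
U = -94556/51 (U = -77/51*1228 = -94556/51 ≈ -1854.0)
U/7384 - 4852/(-29944) = -94556/51/7384 - 4852/(-29944) = -94556/51*1/7384 - 4852*(-1/29944) = -23639/94146 + 1213/7486 = -15690614/176194239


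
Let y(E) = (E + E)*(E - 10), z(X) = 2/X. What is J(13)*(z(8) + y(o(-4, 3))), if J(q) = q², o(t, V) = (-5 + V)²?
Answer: -32279/4 ≈ -8069.8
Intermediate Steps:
y(E) = 2*E*(-10 + E) (y(E) = (2*E)*(-10 + E) = 2*E*(-10 + E))
J(13)*(z(8) + y(o(-4, 3))) = 13²*(2/8 + 2*(-5 + 3)²*(-10 + (-5 + 3)²)) = 169*(2*(⅛) + 2*(-2)²*(-10 + (-2)²)) = 169*(¼ + 2*4*(-10 + 4)) = 169*(¼ + 2*4*(-6)) = 169*(¼ - 48) = 169*(-191/4) = -32279/4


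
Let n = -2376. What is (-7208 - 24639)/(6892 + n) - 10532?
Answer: -47594359/4516 ≈ -10539.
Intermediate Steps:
(-7208 - 24639)/(6892 + n) - 10532 = (-7208 - 24639)/(6892 - 2376) - 10532 = -31847/4516 - 10532 = -47594359/4516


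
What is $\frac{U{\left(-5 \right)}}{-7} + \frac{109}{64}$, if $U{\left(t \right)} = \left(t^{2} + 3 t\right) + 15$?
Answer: $- \frac{837}{448} \approx -1.8683$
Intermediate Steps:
$U{\left(t \right)} = 15 + t^{2} + 3 t$
$\frac{U{\left(-5 \right)}}{-7} + \frac{109}{64} = \frac{15 + \left(-5\right)^{2} + 3 \left(-5\right)}{-7} + \frac{109}{64} = \left(15 + 25 - 15\right) \left(- \frac{1}{7}\right) + 109 \cdot \frac{1}{64} = 25 \left(- \frac{1}{7}\right) + \frac{109}{64} = - \frac{25}{7} + \frac{109}{64} = - \frac{837}{448}$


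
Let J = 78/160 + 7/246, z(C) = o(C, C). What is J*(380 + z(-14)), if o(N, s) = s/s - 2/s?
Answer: 3386359/17220 ≈ 196.65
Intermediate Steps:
o(N, s) = 1 - 2/s
z(C) = (-2 + C)/C
J = 5077/9840 (J = 78*(1/160) + 7*(1/246) = 39/80 + 7/246 = 5077/9840 ≈ 0.51595)
J*(380 + z(-14)) = 5077*(380 + (-2 - 14)/(-14))/9840 = 5077*(380 - 1/14*(-16))/9840 = 5077*(380 + 8/7)/9840 = (5077/9840)*(2668/7) = 3386359/17220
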